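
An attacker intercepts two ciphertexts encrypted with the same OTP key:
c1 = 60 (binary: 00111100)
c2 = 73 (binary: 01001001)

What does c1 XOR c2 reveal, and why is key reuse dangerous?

Step 1: c1 XOR c2 = (m1 XOR k) XOR (m2 XOR k).
Step 2: By XOR associativity/commutativity: = m1 XOR m2 XOR k XOR k = m1 XOR m2.
Step 3: 00111100 XOR 01001001 = 01110101 = 117.
Step 4: The key cancels out! An attacker learns m1 XOR m2 = 117, revealing the relationship between plaintexts.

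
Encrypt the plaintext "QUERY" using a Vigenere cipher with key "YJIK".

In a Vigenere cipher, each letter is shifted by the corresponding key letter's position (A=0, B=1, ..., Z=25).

Step 1: Repeat key to match plaintext length:
  Plaintext: QUERY
  Key:       YJIKY
Step 2: Encrypt each letter:
  Q(16) + Y(24) = (16+24) mod 26 = 14 = O
  U(20) + J(9) = (20+9) mod 26 = 3 = D
  E(4) + I(8) = (4+8) mod 26 = 12 = M
  R(17) + K(10) = (17+10) mod 26 = 1 = B
  Y(24) + Y(24) = (24+24) mod 26 = 22 = W
Ciphertext: ODMBW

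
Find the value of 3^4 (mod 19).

Step 1: Compute 3^4 mod 19 step by step, reducing modulo 19 at each step.
  3^1 mod 19 = 3
  3^2 mod 19 = (3 * 3) mod 19 = 9
  3^3 mod 19 = (9 * 3) mod 19 = 8
  3^4 mod 19 = (8 * 3) mod 19 = 5
Step 2: Result = 5.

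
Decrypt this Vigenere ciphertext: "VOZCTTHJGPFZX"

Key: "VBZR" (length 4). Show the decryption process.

Step 1: Key 'VBZR' has length 4. Extended key: VBZRVBZRVBZRV
Step 2: Decrypt each position:
  V(21) - V(21) = 0 = A
  O(14) - B(1) = 13 = N
  Z(25) - Z(25) = 0 = A
  C(2) - R(17) = 11 = L
  T(19) - V(21) = 24 = Y
  T(19) - B(1) = 18 = S
  H(7) - Z(25) = 8 = I
  J(9) - R(17) = 18 = S
  G(6) - V(21) = 11 = L
  P(15) - B(1) = 14 = O
  F(5) - Z(25) = 6 = G
  Z(25) - R(17) = 8 = I
  X(23) - V(21) = 2 = C
Plaintext: ANALYSISLOGIC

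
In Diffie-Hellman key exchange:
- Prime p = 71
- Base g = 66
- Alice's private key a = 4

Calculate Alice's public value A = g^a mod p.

Step 1: A = g^a mod p = 66^4 mod 71.
  66^1 mod 71 = 66
  66^2 mod 71 = (66 * 66) mod 71 = 25
  66^3 mod 71 = (25 * 66) mod 71 = 17
  66^4 mod 71 = (17 * 66) mod 71 = 57
Result: A = 57.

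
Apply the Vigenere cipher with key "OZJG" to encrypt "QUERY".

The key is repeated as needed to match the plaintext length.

Step 1: Repeat key to match plaintext length:
  Plaintext: QUERY
  Key:       OZJGO
Step 2: Encrypt each letter:
  Q(16) + O(14) = (16+14) mod 26 = 4 = E
  U(20) + Z(25) = (20+25) mod 26 = 19 = T
  E(4) + J(9) = (4+9) mod 26 = 13 = N
  R(17) + G(6) = (17+6) mod 26 = 23 = X
  Y(24) + O(14) = (24+14) mod 26 = 12 = M
Ciphertext: ETNXM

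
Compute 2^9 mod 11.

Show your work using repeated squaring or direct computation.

Step 1: Compute 2^9 mod 11 step by step, reducing modulo 11 at each step.
  2^1 mod 11 = 2
  2^2 mod 11 = (2 * 2) mod 11 = 4
  2^3 mod 11 = (4 * 2) mod 11 = 8
  2^4 mod 11 = (8 * 2) mod 11 = 5
  2^5 mod 11 = (5 * 2) mod 11 = 10
  2^6 mod 11 = (10 * 2) mod 11 = 9
  2^7 mod 11 = (9 * 2) mod 11 = 7
  2^8 mod 11 = (7 * 2) mod 11 = 3
  2^9 mod 11 = (3 * 2) mod 11 = 6
Step 2: Result = 6.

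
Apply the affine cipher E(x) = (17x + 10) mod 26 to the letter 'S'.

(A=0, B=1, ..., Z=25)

Step 1: Convert 'S' to number: x = 18.
Step 2: E(18) = (17 * 18 + 10) mod 26 = 316 mod 26 = 4.
Step 3: Convert 4 back to letter: E.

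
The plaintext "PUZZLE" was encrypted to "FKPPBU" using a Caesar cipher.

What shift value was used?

Step 1: Compare first letters: P (position 15) -> F (position 5).
Step 2: Shift = (5 - 15) mod 26 = 16.
The shift value is 16.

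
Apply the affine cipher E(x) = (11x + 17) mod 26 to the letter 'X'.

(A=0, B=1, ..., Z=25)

Step 1: Convert 'X' to number: x = 23.
Step 2: E(23) = (11 * 23 + 17) mod 26 = 270 mod 26 = 10.
Step 3: Convert 10 back to letter: K.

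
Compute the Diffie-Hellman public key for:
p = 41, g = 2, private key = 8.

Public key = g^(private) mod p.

Step 1: A = g^a mod p = 2^8 mod 41.
  2^1 mod 41 = 2
  2^2 mod 41 = (2 * 2) mod 41 = 4
  2^3 mod 41 = (4 * 2) mod 41 = 8
  2^4 mod 41 = (8 * 2) mod 41 = 16
  2^5 mod 41 = (16 * 2) mod 41 = 32
  2^6 mod 41 = (32 * 2) mod 41 = 23
  2^7 mod 41 = (23 * 2) mod 41 = 5
  2^8 mod 41 = (5 * 2) mod 41 = 10
Result: A = 10.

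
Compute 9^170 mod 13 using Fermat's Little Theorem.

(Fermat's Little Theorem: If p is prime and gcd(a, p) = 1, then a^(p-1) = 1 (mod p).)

Step 1: Since 13 is prime, by Fermat's Little Theorem: 9^12 = 1 (mod 13).
Step 2: Reduce exponent: 170 mod 12 = 2.
Step 3: So 9^170 = 9^2 (mod 13).
Step 4: 9^2 mod 13 = 3.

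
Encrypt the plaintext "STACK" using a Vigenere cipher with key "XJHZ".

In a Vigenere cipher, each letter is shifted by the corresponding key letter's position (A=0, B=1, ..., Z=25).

Step 1: Repeat key to match plaintext length:
  Plaintext: STACK
  Key:       XJHZX
Step 2: Encrypt each letter:
  S(18) + X(23) = (18+23) mod 26 = 15 = P
  T(19) + J(9) = (19+9) mod 26 = 2 = C
  A(0) + H(7) = (0+7) mod 26 = 7 = H
  C(2) + Z(25) = (2+25) mod 26 = 1 = B
  K(10) + X(23) = (10+23) mod 26 = 7 = H
Ciphertext: PCHBH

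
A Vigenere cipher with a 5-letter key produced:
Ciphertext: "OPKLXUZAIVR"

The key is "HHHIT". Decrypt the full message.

Step 1: Key 'HHHIT' has length 5. Extended key: HHHITHHHITH
Step 2: Decrypt each position:
  O(14) - H(7) = 7 = H
  P(15) - H(7) = 8 = I
  K(10) - H(7) = 3 = D
  L(11) - I(8) = 3 = D
  X(23) - T(19) = 4 = E
  U(20) - H(7) = 13 = N
  Z(25) - H(7) = 18 = S
  A(0) - H(7) = 19 = T
  I(8) - I(8) = 0 = A
  V(21) - T(19) = 2 = C
  R(17) - H(7) = 10 = K
Plaintext: HIDDENSTACK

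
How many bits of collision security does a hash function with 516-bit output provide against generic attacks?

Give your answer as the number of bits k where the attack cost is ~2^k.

Step 1: The hash has a 516-bit output.
Step 2: Collision resistance means it should be infeasible to find any x != y with h(x) = h(y).
By the birthday bound, a generic collision search succeeds after about sqrt(2^516) = 2^(516/2) = 2^258 evaluations.
Step 3: Security level = 258 bits.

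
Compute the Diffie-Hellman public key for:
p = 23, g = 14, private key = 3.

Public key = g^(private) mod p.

Step 1: A = g^a mod p = 14^3 mod 23.
  14^1 mod 23 = 14
  14^2 mod 23 = (14 * 14) mod 23 = 12
  14^3 mod 23 = (12 * 14) mod 23 = 7
Result: A = 7.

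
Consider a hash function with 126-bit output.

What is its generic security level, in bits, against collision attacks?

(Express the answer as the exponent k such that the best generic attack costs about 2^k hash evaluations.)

Step 1: The hash has a 126-bit output.
Step 2: Collision resistance means it should be infeasible to find any x != y with h(x) = h(y).
By the birthday bound, a generic collision search succeeds after about sqrt(2^126) = 2^(126/2) = 2^63 evaluations.
Step 3: Security level = 63 bits.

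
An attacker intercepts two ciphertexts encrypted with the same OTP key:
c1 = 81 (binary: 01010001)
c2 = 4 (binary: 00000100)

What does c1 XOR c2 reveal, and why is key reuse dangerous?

Step 1: c1 XOR c2 = (m1 XOR k) XOR (m2 XOR k).
Step 2: By XOR associativity/commutativity: = m1 XOR m2 XOR k XOR k = m1 XOR m2.
Step 3: 01010001 XOR 00000100 = 01010101 = 85.
Step 4: The key cancels out! An attacker learns m1 XOR m2 = 85, revealing the relationship between plaintexts.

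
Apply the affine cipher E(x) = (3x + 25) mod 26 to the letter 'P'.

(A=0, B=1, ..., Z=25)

Step 1: Convert 'P' to number: x = 15.
Step 2: E(15) = (3 * 15 + 25) mod 26 = 70 mod 26 = 18.
Step 3: Convert 18 back to letter: S.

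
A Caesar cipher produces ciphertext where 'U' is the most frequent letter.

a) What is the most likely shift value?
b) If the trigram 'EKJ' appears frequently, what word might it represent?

Step 1: In English, 'E' is the most frequent letter (12.7%).
Step 2: The most frequent ciphertext letter is 'U' (position 20).
Step 3: Shift = (20 - 4) mod 26 = 16.
Step 4: Decrypt 'EKJ' by shifting back 16:
  E -> O
  K -> U
  J -> T
Step 5: 'EKJ' decrypts to 'OUT'.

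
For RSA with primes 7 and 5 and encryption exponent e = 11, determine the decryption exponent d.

Step 1: n = 7 * 5 = 35.
Step 2: phi(n) = 6 * 4 = 24.
Step 3: Find d such that 11 * d = 1 (mod 24).
Step 4: d = 11^(-1) mod 24 = 11.
Verification: 11 * 11 = 121 = 5 * 24 + 1.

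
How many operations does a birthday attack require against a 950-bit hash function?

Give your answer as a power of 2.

Step 1: The birthday paradox gives collision probability ~50% after sqrt(2^n) = 2^(n/2) hashes.
Step 2: For 950-bit output: 2^(950/2) = 2^475.
Step 3: Approximately 2^475 hash computations needed.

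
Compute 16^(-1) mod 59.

Step 1: We need x such that 16 * x = 1 (mod 59).
Step 2: Using the extended Euclidean algorithm or trial:
  16 * 48 = 768 = 13 * 59 + 1.
Step 3: Since 768 mod 59 = 1, the inverse is x = 48.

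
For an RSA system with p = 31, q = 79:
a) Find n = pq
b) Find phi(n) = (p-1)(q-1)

Step 1: n = p * q = 31 * 79 = 2449.
Step 2: phi(n) = (p-1)(q-1) = 30 * 78 = 2340.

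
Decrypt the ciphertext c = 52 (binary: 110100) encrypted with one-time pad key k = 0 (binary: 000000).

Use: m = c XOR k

Step 1: XOR ciphertext with key:
  Ciphertext: 110100
  Key:        000000
  XOR:        110100
Step 2: Plaintext = 110100 = 52 in decimal.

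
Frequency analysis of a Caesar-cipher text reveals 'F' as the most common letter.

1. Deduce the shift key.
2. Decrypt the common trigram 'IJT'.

Step 1: In English, 'E' is the most frequent letter (12.7%).
Step 2: The most frequent ciphertext letter is 'F' (position 5).
Step 3: Shift = (5 - 4) mod 26 = 1.
Step 4: Decrypt 'IJT' by shifting back 1:
  I -> H
  J -> I
  T -> S
Step 5: 'IJT' decrypts to 'HIS'.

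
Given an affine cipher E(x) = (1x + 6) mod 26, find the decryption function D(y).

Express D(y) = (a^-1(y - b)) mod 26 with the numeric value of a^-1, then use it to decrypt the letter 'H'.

Step 1: Find a^-1, the modular inverse of 1 mod 26.
Step 2: We need 1 * a^-1 = 1 (mod 26).
Step 3: 1 * 1 = 1 = 0 * 26 + 1, so a^-1 = 1.
Step 4: D(y) = 1(y - 6) mod 26.
Step 5: Apply to 'H' (y = 7): D(7) = 1 * (7 - 6) mod 26 = 1 * 1 mod 26 = 1 -> 'B'.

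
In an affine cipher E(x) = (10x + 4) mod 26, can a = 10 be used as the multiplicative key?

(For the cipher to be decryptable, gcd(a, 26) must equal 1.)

Step 1: Compute gcd(10, 26).
Step 2: gcd(10, 26) = 2.
Since gcd = 2 != 1, 10 shares a common factor with 26, so it cannot be used.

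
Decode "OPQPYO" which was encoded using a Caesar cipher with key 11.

Step 1: Reverse the shift by subtracting 11 from each letter position.
  O (position 14) -> position (14-11) mod 26 = 3 -> D
  P (position 15) -> position (15-11) mod 26 = 4 -> E
  Q (position 16) -> position (16-11) mod 26 = 5 -> F
  P (position 15) -> position (15-11) mod 26 = 4 -> E
  Y (position 24) -> position (24-11) mod 26 = 13 -> N
  O (position 14) -> position (14-11) mod 26 = 3 -> D
Decrypted message: DEFEND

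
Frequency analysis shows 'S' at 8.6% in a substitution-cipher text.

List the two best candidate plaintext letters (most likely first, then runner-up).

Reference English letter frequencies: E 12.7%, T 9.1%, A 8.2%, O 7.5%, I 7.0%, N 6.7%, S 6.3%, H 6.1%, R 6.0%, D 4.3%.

Step 1: Observed frequency of 'S' is 8.6%.
Step 2: Compute distances to each reference frequency and sort:
  A (8.2%): difference = 0.4% <-- BEST
  T (9.1%): difference = 0.5% <-- RUNNER-UP
  O (7.5%): difference = 1.1%
  I (7.0%): difference = 1.6%
  N (6.7%): difference = 1.9%
Step 3: Most likely is 'A' (8.2%, diff 0.4%); second most likely is 'T' (9.1%, diff 0.5%).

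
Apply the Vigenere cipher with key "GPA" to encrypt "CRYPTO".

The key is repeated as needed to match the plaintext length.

Step 1: Repeat key to match plaintext length:
  Plaintext: CRYPTO
  Key:       GPAGPA
Step 2: Encrypt each letter:
  C(2) + G(6) = (2+6) mod 26 = 8 = I
  R(17) + P(15) = (17+15) mod 26 = 6 = G
  Y(24) + A(0) = (24+0) mod 26 = 24 = Y
  P(15) + G(6) = (15+6) mod 26 = 21 = V
  T(19) + P(15) = (19+15) mod 26 = 8 = I
  O(14) + A(0) = (14+0) mod 26 = 14 = O
Ciphertext: IGYVIO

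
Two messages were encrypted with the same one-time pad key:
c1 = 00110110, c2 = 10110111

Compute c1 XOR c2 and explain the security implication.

Step 1: c1 XOR c2 = (m1 XOR k) XOR (m2 XOR k).
Step 2: By XOR associativity/commutativity: = m1 XOR m2 XOR k XOR k = m1 XOR m2.
Step 3: 00110110 XOR 10110111 = 10000001 = 129.
Step 4: The key cancels out! An attacker learns m1 XOR m2 = 129, revealing the relationship between plaintexts.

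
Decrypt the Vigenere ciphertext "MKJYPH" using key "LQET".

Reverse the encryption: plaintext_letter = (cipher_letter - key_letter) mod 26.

Step 1: Extend key: LQETLQ
Step 2: Decrypt each letter (c - k) mod 26:
  M(12) - L(11) = (12-11) mod 26 = 1 = B
  K(10) - Q(16) = (10-16) mod 26 = 20 = U
  J(9) - E(4) = (9-4) mod 26 = 5 = F
  Y(24) - T(19) = (24-19) mod 26 = 5 = F
  P(15) - L(11) = (15-11) mod 26 = 4 = E
  H(7) - Q(16) = (7-16) mod 26 = 17 = R
Plaintext: BUFFER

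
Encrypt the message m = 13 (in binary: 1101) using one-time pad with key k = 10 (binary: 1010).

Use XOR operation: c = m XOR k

Step 1: Write out the XOR operation bit by bit:
  Message: 1101
  Key:     1010
  XOR:     0111
Step 2: Convert to decimal: 0111 = 7.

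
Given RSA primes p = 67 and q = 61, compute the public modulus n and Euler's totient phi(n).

Step 1: n = p * q = 67 * 61 = 4087.
Step 2: phi(n) = (p-1)(q-1) = 66 * 60 = 3960.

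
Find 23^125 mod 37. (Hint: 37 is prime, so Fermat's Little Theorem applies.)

Step 1: Since 37 is prime, by Fermat's Little Theorem: 23^36 = 1 (mod 37).
Step 2: Reduce exponent: 125 mod 36 = 17.
Step 3: So 23^125 = 23^17 (mod 37).
Step 4: 23^17 mod 37 = 8.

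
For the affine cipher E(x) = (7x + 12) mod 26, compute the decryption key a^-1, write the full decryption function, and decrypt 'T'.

Step 1: Find a^-1, the modular inverse of 7 mod 26.
Step 2: We need 7 * a^-1 = 1 (mod 26).
Step 3: 7 * 15 = 105 = 4 * 26 + 1, so a^-1 = 15.
Step 4: D(y) = 15(y - 12) mod 26.
Step 5: Apply to 'T' (y = 19): D(19) = 15 * (19 - 12) mod 26 = 15 * 7 mod 26 = 1 -> 'B'.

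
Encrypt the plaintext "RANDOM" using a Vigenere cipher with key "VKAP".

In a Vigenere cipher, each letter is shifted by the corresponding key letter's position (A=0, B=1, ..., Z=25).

Step 1: Repeat key to match plaintext length:
  Plaintext: RANDOM
  Key:       VKAPVK
Step 2: Encrypt each letter:
  R(17) + V(21) = (17+21) mod 26 = 12 = M
  A(0) + K(10) = (0+10) mod 26 = 10 = K
  N(13) + A(0) = (13+0) mod 26 = 13 = N
  D(3) + P(15) = (3+15) mod 26 = 18 = S
  O(14) + V(21) = (14+21) mod 26 = 9 = J
  M(12) + K(10) = (12+10) mod 26 = 22 = W
Ciphertext: MKNSJW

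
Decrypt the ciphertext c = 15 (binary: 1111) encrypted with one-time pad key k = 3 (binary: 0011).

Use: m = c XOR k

Step 1: XOR ciphertext with key:
  Ciphertext: 1111
  Key:        0011
  XOR:        1100
Step 2: Plaintext = 1100 = 12 in decimal.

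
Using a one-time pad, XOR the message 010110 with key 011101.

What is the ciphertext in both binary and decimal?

Step 1: Write out the XOR operation bit by bit:
  Message: 010110
  Key:     011101
  XOR:     001011
Step 2: Convert to decimal: 001011 = 11.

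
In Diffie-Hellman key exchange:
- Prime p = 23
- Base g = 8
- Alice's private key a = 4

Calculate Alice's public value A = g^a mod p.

Step 1: A = g^a mod p = 8^4 mod 23.
  8^1 mod 23 = 8
  8^2 mod 23 = (8 * 8) mod 23 = 18
  8^3 mod 23 = (18 * 8) mod 23 = 6
  8^4 mod 23 = (6 * 8) mod 23 = 2
Result: A = 2.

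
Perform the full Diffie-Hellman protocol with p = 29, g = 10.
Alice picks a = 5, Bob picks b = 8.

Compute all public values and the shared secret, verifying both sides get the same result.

Step 1: A = g^a mod p = 10^5 mod 29 = 8.
Step 2: B = g^b mod p = 10^8 mod 29 = 25.
Step 3: Alice computes s = B^a mod p = 25^5 mod 29 = 20.
Step 4: Bob computes s = A^b mod p = 8^8 mod 29 = 20.
Both sides agree: shared secret = 20.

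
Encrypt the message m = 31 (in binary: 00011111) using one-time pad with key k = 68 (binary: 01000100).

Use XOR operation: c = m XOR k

Step 1: Write out the XOR operation bit by bit:
  Message: 00011111
  Key:     01000100
  XOR:     01011011
Step 2: Convert to decimal: 01011011 = 91.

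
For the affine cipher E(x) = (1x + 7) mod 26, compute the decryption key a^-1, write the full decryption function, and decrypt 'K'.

Step 1: Find a^-1, the modular inverse of 1 mod 26.
Step 2: We need 1 * a^-1 = 1 (mod 26).
Step 3: 1 * 1 = 1 = 0 * 26 + 1, so a^-1 = 1.
Step 4: D(y) = 1(y - 7) mod 26.
Step 5: Apply to 'K' (y = 10): D(10) = 1 * (10 - 7) mod 26 = 1 * 3 mod 26 = 3 -> 'D'.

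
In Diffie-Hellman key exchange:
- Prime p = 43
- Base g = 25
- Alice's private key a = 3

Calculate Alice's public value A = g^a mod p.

Step 1: A = g^a mod p = 25^3 mod 43.
  25^1 mod 43 = 25
  25^2 mod 43 = (25 * 25) mod 43 = 23
  25^3 mod 43 = (23 * 25) mod 43 = 16
Result: A = 16.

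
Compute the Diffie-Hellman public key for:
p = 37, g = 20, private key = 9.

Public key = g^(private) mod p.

Step 1: A = g^a mod p = 20^9 mod 37.
  20^1 mod 37 = 20
  20^2 mod 37 = (20 * 20) mod 37 = 30
  20^3 mod 37 = (30 * 20) mod 37 = 8
  20^4 mod 37 = (8 * 20) mod 37 = 12
  20^5 mod 37 = (12 * 20) mod 37 = 18
  20^6 mod 37 = (18 * 20) mod 37 = 27
  20^7 mod 37 = (27 * 20) mod 37 = 22
  20^8 mod 37 = (22 * 20) mod 37 = 33
  20^9 mod 37 = (33 * 20) mod 37 = 31
Result: A = 31.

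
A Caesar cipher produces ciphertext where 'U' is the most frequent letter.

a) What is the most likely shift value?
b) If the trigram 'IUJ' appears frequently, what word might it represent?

Step 1: In English, 'E' is the most frequent letter (12.7%).
Step 2: The most frequent ciphertext letter is 'U' (position 20).
Step 3: Shift = (20 - 4) mod 26 = 16.
Step 4: Decrypt 'IUJ' by shifting back 16:
  I -> S
  U -> E
  J -> T
Step 5: 'IUJ' decrypts to 'SET'.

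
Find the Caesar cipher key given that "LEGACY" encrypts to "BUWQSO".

Step 1: Compare first letters: L (position 11) -> B (position 1).
Step 2: Shift = (1 - 11) mod 26 = 16.
The shift value is 16.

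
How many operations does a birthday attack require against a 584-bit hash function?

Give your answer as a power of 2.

Step 1: The birthday paradox gives collision probability ~50% after sqrt(2^n) = 2^(n/2) hashes.
Step 2: For 584-bit output: 2^(584/2) = 2^292.
Step 3: Approximately 2^292 hash computations needed.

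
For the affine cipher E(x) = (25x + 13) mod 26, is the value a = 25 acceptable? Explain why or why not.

Step 1: Compute gcd(25, 26).
Step 2: gcd(25, 26) = 1.
Since gcd = 1, 25 is coprime with 26, so it is a valid key.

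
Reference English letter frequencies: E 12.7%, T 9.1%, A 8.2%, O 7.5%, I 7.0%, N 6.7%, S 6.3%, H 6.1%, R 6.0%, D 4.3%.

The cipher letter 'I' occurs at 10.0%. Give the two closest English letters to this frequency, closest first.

Step 1: Observed frequency of 'I' is 10.0%.
Step 2: Compute distances to each reference frequency and sort:
  T (9.1%): difference = 0.9% <-- BEST
  A (8.2%): difference = 1.8% <-- RUNNER-UP
  O (7.5%): difference = 2.5%
  E (12.7%): difference = 2.7%
  I (7.0%): difference = 3.0%
Step 3: Most likely is 'T' (9.1%, diff 0.9%); second most likely is 'A' (8.2%, diff 1.8%).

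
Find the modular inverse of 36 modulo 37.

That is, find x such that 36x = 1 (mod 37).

Step 1: We need x such that 36 * x = 1 (mod 37).
Step 2: Using the extended Euclidean algorithm or trial:
  36 * 36 = 1296 = 35 * 37 + 1.
Step 3: Since 1296 mod 37 = 1, the inverse is x = 36.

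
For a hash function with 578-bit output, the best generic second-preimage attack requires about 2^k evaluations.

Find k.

Step 1: The hash has a 578-bit output.
Step 2: Second-preimage resistance means: given a specific input x, it should be infeasible to find a different y with h(y) = h(x).
With a 578-bit output, a generic search for a second preimage costs about 2^578 evaluations (each trial matches the fixed target with probability 2^-578).
Step 3: Security level = 578 bits.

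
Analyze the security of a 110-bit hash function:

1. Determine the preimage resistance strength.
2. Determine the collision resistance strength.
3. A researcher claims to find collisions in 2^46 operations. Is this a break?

Step 1: Preimage resistance requires brute-force of 2^110 operations.
Step 2: Collision resistance (birthday bound) = 2^(110/2) = 2^55.
Step 3: The claimed attack costs 2^46 operations.
Step 4: Since 2^46 < 2^55, the claimed attack beats the generic birthday bound, so collision resistance is broken.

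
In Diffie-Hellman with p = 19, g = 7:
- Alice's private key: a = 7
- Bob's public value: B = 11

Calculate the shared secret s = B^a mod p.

Step 1: s = B^a mod p = 11^7 mod 19.
  11^1 mod 19 = 11
  11^2 mod 19 = (11 * 11) mod 19 = 7
  11^3 mod 19 = (7 * 11) mod 19 = 1
  11^4 mod 19 = (1 * 11) mod 19 = 11
  11^5 mod 19 = (11 * 11) mod 19 = 7
  11^6 mod 19 = (7 * 11) mod 19 = 1
  11^7 mod 19 = (1 * 11) mod 19 = 11
Result: shared secret = 11.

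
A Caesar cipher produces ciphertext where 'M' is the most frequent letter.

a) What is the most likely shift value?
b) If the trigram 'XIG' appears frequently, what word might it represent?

Step 1: In English, 'E' is the most frequent letter (12.7%).
Step 2: The most frequent ciphertext letter is 'M' (position 12).
Step 3: Shift = (12 - 4) mod 26 = 8.
Step 4: Decrypt 'XIG' by shifting back 8:
  X -> P
  I -> A
  G -> Y
Step 5: 'XIG' decrypts to 'PAY'.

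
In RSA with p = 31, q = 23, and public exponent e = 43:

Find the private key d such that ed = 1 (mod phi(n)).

Step 1: n = 31 * 23 = 713.
Step 2: phi(n) = 30 * 22 = 660.
Step 3: Find d such that 43 * d = 1 (mod 660).
Step 4: d = 43^(-1) mod 660 = 307.
Verification: 43 * 307 = 13201 = 20 * 660 + 1.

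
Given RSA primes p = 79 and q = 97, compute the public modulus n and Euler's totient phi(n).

Step 1: n = p * q = 79 * 97 = 7663.
Step 2: phi(n) = (p-1)(q-1) = 78 * 96 = 7488.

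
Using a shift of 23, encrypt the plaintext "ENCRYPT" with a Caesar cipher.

Step 1: For each letter, shift forward by 23 positions (mod 26).
  E (position 4) -> position (4+23) mod 26 = 1 -> B
  N (position 13) -> position (13+23) mod 26 = 10 -> K
  C (position 2) -> position (2+23) mod 26 = 25 -> Z
  R (position 17) -> position (17+23) mod 26 = 14 -> O
  Y (position 24) -> position (24+23) mod 26 = 21 -> V
  P (position 15) -> position (15+23) mod 26 = 12 -> M
  T (position 19) -> position (19+23) mod 26 = 16 -> Q
Result: BKZOVMQ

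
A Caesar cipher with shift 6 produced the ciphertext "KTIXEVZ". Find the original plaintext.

Step 1: Reverse the shift by subtracting 6 from each letter position.
  K (position 10) -> position (10-6) mod 26 = 4 -> E
  T (position 19) -> position (19-6) mod 26 = 13 -> N
  I (position 8) -> position (8-6) mod 26 = 2 -> C
  X (position 23) -> position (23-6) mod 26 = 17 -> R
  E (position 4) -> position (4-6) mod 26 = 24 -> Y
  V (position 21) -> position (21-6) mod 26 = 15 -> P
  Z (position 25) -> position (25-6) mod 26 = 19 -> T
Decrypted message: ENCRYPT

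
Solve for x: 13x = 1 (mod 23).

Step 1: We need x such that 13 * x = 1 (mod 23).
Step 2: Using the extended Euclidean algorithm or trial:
  13 * 16 = 208 = 9 * 23 + 1.
Step 3: Since 208 mod 23 = 1, the inverse is x = 16.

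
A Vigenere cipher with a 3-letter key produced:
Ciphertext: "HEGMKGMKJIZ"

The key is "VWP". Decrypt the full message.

Step 1: Key 'VWP' has length 3. Extended key: VWPVWPVWPVW
Step 2: Decrypt each position:
  H(7) - V(21) = 12 = M
  E(4) - W(22) = 8 = I
  G(6) - P(15) = 17 = R
  M(12) - V(21) = 17 = R
  K(10) - W(22) = 14 = O
  G(6) - P(15) = 17 = R
  M(12) - V(21) = 17 = R
  K(10) - W(22) = 14 = O
  J(9) - P(15) = 20 = U
  I(8) - V(21) = 13 = N
  Z(25) - W(22) = 3 = D
Plaintext: MIRRORROUND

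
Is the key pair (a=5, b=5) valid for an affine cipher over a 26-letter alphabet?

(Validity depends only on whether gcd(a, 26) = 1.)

Step 1: Compute gcd(5, 26).
Step 2: gcd(5, 26) = 1.
Since gcd = 1, 5 is coprime with 26, so it is a valid key.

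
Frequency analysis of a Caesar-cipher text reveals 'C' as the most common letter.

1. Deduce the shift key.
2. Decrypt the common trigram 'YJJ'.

Step 1: In English, 'E' is the most frequent letter (12.7%).
Step 2: The most frequent ciphertext letter is 'C' (position 2).
Step 3: Shift = (2 - 4) mod 26 = 24.
Step 4: Decrypt 'YJJ' by shifting back 24:
  Y -> A
  J -> L
  J -> L
Step 5: 'YJJ' decrypts to 'ALL'.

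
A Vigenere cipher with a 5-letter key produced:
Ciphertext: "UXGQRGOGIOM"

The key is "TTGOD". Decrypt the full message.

Step 1: Key 'TTGOD' has length 5. Extended key: TTGODTTGODT
Step 2: Decrypt each position:
  U(20) - T(19) = 1 = B
  X(23) - T(19) = 4 = E
  G(6) - G(6) = 0 = A
  Q(16) - O(14) = 2 = C
  R(17) - D(3) = 14 = O
  G(6) - T(19) = 13 = N
  O(14) - T(19) = 21 = V
  G(6) - G(6) = 0 = A
  I(8) - O(14) = 20 = U
  O(14) - D(3) = 11 = L
  M(12) - T(19) = 19 = T
Plaintext: BEACONVAULT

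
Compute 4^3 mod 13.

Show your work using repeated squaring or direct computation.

Step 1: Compute 4^3 mod 13 step by step, reducing modulo 13 at each step.
  4^1 mod 13 = 4
  4^2 mod 13 = (4 * 4) mod 13 = 3
  4^3 mod 13 = (3 * 4) mod 13 = 12
Step 2: Result = 12.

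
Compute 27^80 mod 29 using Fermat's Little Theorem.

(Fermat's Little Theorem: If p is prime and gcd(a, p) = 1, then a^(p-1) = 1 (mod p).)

Step 1: Since 29 is prime, by Fermat's Little Theorem: 27^28 = 1 (mod 29).
Step 2: Reduce exponent: 80 mod 28 = 24.
Step 3: So 27^80 = 27^24 (mod 29).
Step 4: 27^24 mod 29 = 20.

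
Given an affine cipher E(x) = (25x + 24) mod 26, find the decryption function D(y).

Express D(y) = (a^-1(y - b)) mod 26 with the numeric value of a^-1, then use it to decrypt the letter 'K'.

Step 1: Find a^-1, the modular inverse of 25 mod 26.
Step 2: We need 25 * a^-1 = 1 (mod 26).
Step 3: 25 * 25 = 625 = 24 * 26 + 1, so a^-1 = 25.
Step 4: D(y) = 25(y - 24) mod 26.
Step 5: Apply to 'K' (y = 10): D(10) = 25 * (10 - 24) mod 26 = 25 * -14 mod 26 = 14 -> 'O'.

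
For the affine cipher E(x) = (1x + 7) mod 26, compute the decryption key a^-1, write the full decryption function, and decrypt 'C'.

Step 1: Find a^-1, the modular inverse of 1 mod 26.
Step 2: We need 1 * a^-1 = 1 (mod 26).
Step 3: 1 * 1 = 1 = 0 * 26 + 1, so a^-1 = 1.
Step 4: D(y) = 1(y - 7) mod 26.
Step 5: Apply to 'C' (y = 2): D(2) = 1 * (2 - 7) mod 26 = 1 * -5 mod 26 = 21 -> 'V'.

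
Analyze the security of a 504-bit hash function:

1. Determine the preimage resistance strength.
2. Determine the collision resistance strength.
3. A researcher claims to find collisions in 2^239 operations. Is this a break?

Step 1: Preimage resistance requires brute-force of 2^504 operations.
Step 2: Collision resistance (birthday bound) = 2^(504/2) = 2^252.
Step 3: The claimed attack costs 2^239 operations.
Step 4: Since 2^239 < 2^252, the claimed attack beats the generic birthday bound, so collision resistance is broken.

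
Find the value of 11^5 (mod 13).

Step 1: Compute 11^5 mod 13 step by step, reducing modulo 13 at each step.
  11^1 mod 13 = 11
  11^2 mod 13 = (11 * 11) mod 13 = 4
  11^3 mod 13 = (4 * 11) mod 13 = 5
  11^4 mod 13 = (5 * 11) mod 13 = 3
  11^5 mod 13 = (3 * 11) mod 13 = 7
Step 2: Result = 7.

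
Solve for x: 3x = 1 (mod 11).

Step 1: We need x such that 3 * x = 1 (mod 11).
Step 2: Using the extended Euclidean algorithm or trial:
  3 * 4 = 12 = 1 * 11 + 1.
Step 3: Since 12 mod 11 = 1, the inverse is x = 4.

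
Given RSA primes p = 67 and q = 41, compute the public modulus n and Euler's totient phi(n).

Step 1: n = p * q = 67 * 41 = 2747.
Step 2: phi(n) = (p-1)(q-1) = 66 * 40 = 2640.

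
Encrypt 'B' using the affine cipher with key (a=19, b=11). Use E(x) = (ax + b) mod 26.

Step 1: Convert 'B' to number: x = 1.
Step 2: E(1) = (19 * 1 + 11) mod 26 = 30 mod 26 = 4.
Step 3: Convert 4 back to letter: E.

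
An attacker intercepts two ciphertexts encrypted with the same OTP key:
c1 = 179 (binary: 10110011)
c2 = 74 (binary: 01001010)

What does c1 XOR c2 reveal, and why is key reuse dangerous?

Step 1: c1 XOR c2 = (m1 XOR k) XOR (m2 XOR k).
Step 2: By XOR associativity/commutativity: = m1 XOR m2 XOR k XOR k = m1 XOR m2.
Step 3: 10110011 XOR 01001010 = 11111001 = 249.
Step 4: The key cancels out! An attacker learns m1 XOR m2 = 249, revealing the relationship between plaintexts.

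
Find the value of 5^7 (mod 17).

Step 1: Compute 5^7 mod 17 step by step, reducing modulo 17 at each step.
  5^1 mod 17 = 5
  5^2 mod 17 = (5 * 5) mod 17 = 8
  5^3 mod 17 = (8 * 5) mod 17 = 6
  5^4 mod 17 = (6 * 5) mod 17 = 13
  5^5 mod 17 = (13 * 5) mod 17 = 14
  5^6 mod 17 = (14 * 5) mod 17 = 2
  5^7 mod 17 = (2 * 5) mod 17 = 10
Step 2: Result = 10.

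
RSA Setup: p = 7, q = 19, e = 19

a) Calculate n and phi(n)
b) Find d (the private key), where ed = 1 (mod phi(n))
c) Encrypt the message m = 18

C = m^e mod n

Step 1: n = 7 * 19 = 133.
Step 2: phi(n) = (7-1)(19-1) = 6 * 18 = 108.
Step 3: Find d = 19^(-1) mod 108 = 91.
  Verify: 19 * 91 = 1729 = 1 (mod 108).
Step 4: C = 18^19 mod 133 = 18.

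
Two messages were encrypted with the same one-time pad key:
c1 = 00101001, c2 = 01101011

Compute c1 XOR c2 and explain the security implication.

Step 1: c1 XOR c2 = (m1 XOR k) XOR (m2 XOR k).
Step 2: By XOR associativity/commutativity: = m1 XOR m2 XOR k XOR k = m1 XOR m2.
Step 3: 00101001 XOR 01101011 = 01000010 = 66.
Step 4: The key cancels out! An attacker learns m1 XOR m2 = 66, revealing the relationship between plaintexts.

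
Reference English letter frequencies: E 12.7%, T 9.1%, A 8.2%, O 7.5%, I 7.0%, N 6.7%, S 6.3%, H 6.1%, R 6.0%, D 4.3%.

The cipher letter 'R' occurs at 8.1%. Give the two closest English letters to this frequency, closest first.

Step 1: Observed frequency of 'R' is 8.1%.
Step 2: Compute distances to each reference frequency and sort:
  A (8.2%): difference = 0.1% <-- BEST
  O (7.5%): difference = 0.6% <-- RUNNER-UP
  T (9.1%): difference = 1.0%
  I (7.0%): difference = 1.1%
  N (6.7%): difference = 1.4%
Step 3: Most likely is 'A' (8.2%, diff 0.1%); second most likely is 'O' (7.5%, diff 0.6%).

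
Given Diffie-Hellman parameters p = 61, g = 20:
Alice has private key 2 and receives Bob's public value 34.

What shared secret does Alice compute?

Step 1: s = B^a mod p = 34^2 mod 61.
  34^1 mod 61 = 34
  34^2 mod 61 = (34 * 34) mod 61 = 58
Result: shared secret = 58.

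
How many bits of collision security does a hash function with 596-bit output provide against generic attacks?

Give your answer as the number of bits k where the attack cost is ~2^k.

Step 1: The hash has a 596-bit output.
Step 2: Collision resistance means it should be infeasible to find any x != y with h(x) = h(y).
By the birthday bound, a generic collision search succeeds after about sqrt(2^596) = 2^(596/2) = 2^298 evaluations.
Step 3: Security level = 298 bits.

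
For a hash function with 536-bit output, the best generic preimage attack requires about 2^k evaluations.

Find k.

Step 1: The hash has a 536-bit output.
Step 2: Preimage resistance means: given a digest h(x), it should be infeasible to find any input that hashes to it.
With a 536-bit output there are 2^536 possible digests, so a generic brute-force preimage search costs about 2^536 evaluations.
Step 3: Security level = 536 bits.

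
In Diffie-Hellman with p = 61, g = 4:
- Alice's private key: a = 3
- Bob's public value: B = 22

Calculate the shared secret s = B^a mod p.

Step 1: s = B^a mod p = 22^3 mod 61.
  22^1 mod 61 = 22
  22^2 mod 61 = (22 * 22) mod 61 = 57
  22^3 mod 61 = (57 * 22) mod 61 = 34
Result: shared secret = 34.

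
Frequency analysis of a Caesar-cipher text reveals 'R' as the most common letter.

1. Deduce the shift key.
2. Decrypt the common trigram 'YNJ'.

Step 1: In English, 'E' is the most frequent letter (12.7%).
Step 2: The most frequent ciphertext letter is 'R' (position 17).
Step 3: Shift = (17 - 4) mod 26 = 13.
Step 4: Decrypt 'YNJ' by shifting back 13:
  Y -> L
  N -> A
  J -> W
Step 5: 'YNJ' decrypts to 'LAW'.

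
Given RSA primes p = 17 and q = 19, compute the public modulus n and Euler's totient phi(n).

Step 1: n = p * q = 17 * 19 = 323.
Step 2: phi(n) = (p-1)(q-1) = 16 * 18 = 288.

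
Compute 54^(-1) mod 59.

Step 1: We need x such that 54 * x = 1 (mod 59).
Step 2: Using the extended Euclidean algorithm or trial:
  54 * 47 = 2538 = 43 * 59 + 1.
Step 3: Since 2538 mod 59 = 1, the inverse is x = 47.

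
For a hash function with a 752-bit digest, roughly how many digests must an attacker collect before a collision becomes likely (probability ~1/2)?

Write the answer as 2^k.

Step 1: The birthday paradox gives collision probability ~50% after sqrt(2^n) = 2^(n/2) hashes.
Step 2: For 752-bit output: 2^(752/2) = 2^376.
Step 3: Approximately 2^376 hash computations needed.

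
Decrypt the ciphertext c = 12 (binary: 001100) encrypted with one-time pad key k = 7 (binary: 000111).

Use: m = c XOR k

Step 1: XOR ciphertext with key:
  Ciphertext: 001100
  Key:        000111
  XOR:        001011
Step 2: Plaintext = 001011 = 11 in decimal.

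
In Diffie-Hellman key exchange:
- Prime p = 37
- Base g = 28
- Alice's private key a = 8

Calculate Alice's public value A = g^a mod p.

Step 1: A = g^a mod p = 28^8 mod 37.
  28^1 mod 37 = 28
  28^2 mod 37 = (28 * 28) mod 37 = 7
  28^3 mod 37 = (7 * 28) mod 37 = 11
  28^4 mod 37 = (11 * 28) mod 37 = 12
  28^5 mod 37 = (12 * 28) mod 37 = 3
  28^6 mod 37 = (3 * 28) mod 37 = 10
  28^7 mod 37 = (10 * 28) mod 37 = 21
  28^8 mod 37 = (21 * 28) mod 37 = 33
Result: A = 33.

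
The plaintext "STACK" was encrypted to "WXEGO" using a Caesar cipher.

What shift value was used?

Step 1: Compare first letters: S (position 18) -> W (position 22).
Step 2: Shift = (22 - 18) mod 26 = 4.
The shift value is 4.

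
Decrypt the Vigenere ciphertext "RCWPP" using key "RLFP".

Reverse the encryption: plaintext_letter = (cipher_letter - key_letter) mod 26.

Step 1: Extend key: RLFPR
Step 2: Decrypt each letter (c - k) mod 26:
  R(17) - R(17) = (17-17) mod 26 = 0 = A
  C(2) - L(11) = (2-11) mod 26 = 17 = R
  W(22) - F(5) = (22-5) mod 26 = 17 = R
  P(15) - P(15) = (15-15) mod 26 = 0 = A
  P(15) - R(17) = (15-17) mod 26 = 24 = Y
Plaintext: ARRAY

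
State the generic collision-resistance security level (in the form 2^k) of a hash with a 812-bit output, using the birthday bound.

Step 1: The birthday paradox gives collision probability ~50% after sqrt(2^n) = 2^(n/2) hashes.
Step 2: For 812-bit output: 2^(812/2) = 2^406.
Step 3: Approximately 2^406 hash computations needed.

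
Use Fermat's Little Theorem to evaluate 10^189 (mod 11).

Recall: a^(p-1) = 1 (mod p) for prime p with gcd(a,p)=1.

Step 1: Since 11 is prime, by Fermat's Little Theorem: 10^10 = 1 (mod 11).
Step 2: Reduce exponent: 189 mod 10 = 9.
Step 3: So 10^189 = 10^9 (mod 11).
Step 4: 10^9 mod 11 = 10.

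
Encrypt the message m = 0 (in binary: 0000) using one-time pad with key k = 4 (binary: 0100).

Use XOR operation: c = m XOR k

Step 1: Write out the XOR operation bit by bit:
  Message: 0000
  Key:     0100
  XOR:     0100
Step 2: Convert to decimal: 0100 = 4.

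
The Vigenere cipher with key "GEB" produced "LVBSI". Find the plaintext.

Step 1: Extend key: GEBGE
Step 2: Decrypt each letter (c - k) mod 26:
  L(11) - G(6) = (11-6) mod 26 = 5 = F
  V(21) - E(4) = (21-4) mod 26 = 17 = R
  B(1) - B(1) = (1-1) mod 26 = 0 = A
  S(18) - G(6) = (18-6) mod 26 = 12 = M
  I(8) - E(4) = (8-4) mod 26 = 4 = E
Plaintext: FRAME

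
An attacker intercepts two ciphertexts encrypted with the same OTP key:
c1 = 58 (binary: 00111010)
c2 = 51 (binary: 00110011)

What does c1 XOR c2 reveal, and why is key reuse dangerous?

Step 1: c1 XOR c2 = (m1 XOR k) XOR (m2 XOR k).
Step 2: By XOR associativity/commutativity: = m1 XOR m2 XOR k XOR k = m1 XOR m2.
Step 3: 00111010 XOR 00110011 = 00001001 = 9.
Step 4: The key cancels out! An attacker learns m1 XOR m2 = 9, revealing the relationship between plaintexts.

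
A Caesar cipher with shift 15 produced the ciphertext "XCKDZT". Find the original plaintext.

Step 1: Reverse the shift by subtracting 15 from each letter position.
  X (position 23) -> position (23-15) mod 26 = 8 -> I
  C (position 2) -> position (2-15) mod 26 = 13 -> N
  K (position 10) -> position (10-15) mod 26 = 21 -> V
  D (position 3) -> position (3-15) mod 26 = 14 -> O
  Z (position 25) -> position (25-15) mod 26 = 10 -> K
  T (position 19) -> position (19-15) mod 26 = 4 -> E
Decrypted message: INVOKE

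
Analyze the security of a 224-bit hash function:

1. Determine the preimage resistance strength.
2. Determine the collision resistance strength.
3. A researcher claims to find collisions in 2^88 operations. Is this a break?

Step 1: Preimage resistance requires brute-force of 2^224 operations.
Step 2: Collision resistance (birthday bound) = 2^(224/2) = 2^112.
Step 3: The claimed attack costs 2^88 operations.
Step 4: Since 2^88 < 2^112, the claimed attack beats the generic birthday bound, so collision resistance is broken.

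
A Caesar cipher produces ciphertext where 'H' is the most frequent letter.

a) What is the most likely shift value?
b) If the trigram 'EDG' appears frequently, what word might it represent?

Step 1: In English, 'E' is the most frequent letter (12.7%).
Step 2: The most frequent ciphertext letter is 'H' (position 7).
Step 3: Shift = (7 - 4) mod 26 = 3.
Step 4: Decrypt 'EDG' by shifting back 3:
  E -> B
  D -> A
  G -> D
Step 5: 'EDG' decrypts to 'BAD'.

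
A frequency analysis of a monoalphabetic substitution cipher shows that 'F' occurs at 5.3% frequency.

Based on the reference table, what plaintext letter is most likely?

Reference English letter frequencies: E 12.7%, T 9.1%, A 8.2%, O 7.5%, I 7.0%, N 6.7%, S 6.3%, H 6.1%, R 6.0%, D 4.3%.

Step 1: The observed frequency is 5.3%.
Step 2: Compare with English frequencies:
  E: 12.7% (difference: 7.4%)
  T: 9.1% (difference: 3.8%)
  A: 8.2% (difference: 2.9%)
  O: 7.5% (difference: 2.2%)
  I: 7.0% (difference: 1.7%)
  N: 6.7% (difference: 1.4%)
  S: 6.3% (difference: 1.0%)
  H: 6.1% (difference: 0.8%)
  R: 6.0% (difference: 0.7%) <-- closest
  D: 4.3% (difference: 1.0%)
Step 3: 'F' most likely represents 'R' (frequency 6.0%).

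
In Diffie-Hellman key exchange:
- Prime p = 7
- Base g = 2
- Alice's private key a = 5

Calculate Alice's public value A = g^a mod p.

Step 1: A = g^a mod p = 2^5 mod 7.
  2^1 mod 7 = 2
  2^2 mod 7 = (2 * 2) mod 7 = 4
  2^3 mod 7 = (4 * 2) mod 7 = 1
  2^4 mod 7 = (1 * 2) mod 7 = 2
  2^5 mod 7 = (2 * 2) mod 7 = 4
Result: A = 4.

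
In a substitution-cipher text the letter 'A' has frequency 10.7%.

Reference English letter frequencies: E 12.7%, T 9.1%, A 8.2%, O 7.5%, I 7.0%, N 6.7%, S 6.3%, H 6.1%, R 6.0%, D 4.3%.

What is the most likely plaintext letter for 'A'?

Step 1: The observed frequency is 10.7%.
Step 2: Compare with English frequencies:
  E: 12.7% (difference: 2.0%)
  T: 9.1% (difference: 1.6%) <-- closest
  A: 8.2% (difference: 2.5%)
  O: 7.5% (difference: 3.2%)
  I: 7.0% (difference: 3.7%)
  N: 6.7% (difference: 4.0%)
  S: 6.3% (difference: 4.4%)
  H: 6.1% (difference: 4.6%)
  R: 6.0% (difference: 4.7%)
  D: 4.3% (difference: 6.4%)
Step 3: 'A' most likely represents 'T' (frequency 9.1%).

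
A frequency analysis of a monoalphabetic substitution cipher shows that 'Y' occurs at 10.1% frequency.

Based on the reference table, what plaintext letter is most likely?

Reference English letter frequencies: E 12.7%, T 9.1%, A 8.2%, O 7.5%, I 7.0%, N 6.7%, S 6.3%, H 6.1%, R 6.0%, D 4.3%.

Step 1: The observed frequency is 10.1%.
Step 2: Compare with English frequencies:
  E: 12.7% (difference: 2.6%)
  T: 9.1% (difference: 1.0%) <-- closest
  A: 8.2% (difference: 1.9%)
  O: 7.5% (difference: 2.6%)
  I: 7.0% (difference: 3.1%)
  N: 6.7% (difference: 3.4%)
  S: 6.3% (difference: 3.8%)
  H: 6.1% (difference: 4.0%)
  R: 6.0% (difference: 4.1%)
  D: 4.3% (difference: 5.8%)
Step 3: 'Y' most likely represents 'T' (frequency 9.1%).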